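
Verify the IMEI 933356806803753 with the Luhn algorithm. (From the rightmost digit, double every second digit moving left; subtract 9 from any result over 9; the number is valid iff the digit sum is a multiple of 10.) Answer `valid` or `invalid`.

valid

From the right, keep odd positions and double even positions (subtract 9 from any doubled value over 9):
  doubled (positions 2,4,...): 1 6 7 0 3 6 6 → sum 29
  kept (positions 1,3,...): 3 7 0 6 8 5 3 9 → sum 41
Total = 70.
70 mod 10 = 0, so the number is valid.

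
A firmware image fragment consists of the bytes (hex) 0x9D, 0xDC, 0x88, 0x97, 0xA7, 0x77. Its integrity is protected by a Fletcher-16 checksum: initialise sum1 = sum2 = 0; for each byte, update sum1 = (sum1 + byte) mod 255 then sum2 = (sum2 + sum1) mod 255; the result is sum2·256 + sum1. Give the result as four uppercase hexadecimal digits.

B1B9

Running sums (mod 255):
  after byte 0 (0x9D): sum1=157, sum2=157
  after byte 1 (0xDC): sum1=122, sum2=24
  after byte 2 (0x88): sum1=3, sum2=27
  after byte 3 (0x97): sum1=154, sum2=181
  after byte 4 (0xA7): sum1=66, sum2=247
  after byte 5 (0x77): sum1=185, sum2=177
Checksum = sum2·256 + sum1 = 177·256 + 185 = 45497 = 0xB1B9.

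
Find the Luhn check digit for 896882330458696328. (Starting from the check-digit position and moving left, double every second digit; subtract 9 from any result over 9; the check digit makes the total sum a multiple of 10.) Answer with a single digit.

3

Partial digits right→left: 8 2 3 6 9 6 8 5 4 0 3 3 2 8 8 6 9 8
Double every second digit counting from the check-digit position (so the 1st, 3rd, 5th, ... of the partial from the right).
  doubled (with −9 where >9): 7 6 9 7 8 6 4 7 9 → sum 63
  kept as-is: 2 6 6 5 0 3 8 6 8 → sum 44
Total = 63 + 44 = 107.
Check digit = (10 − (107 mod 10)) mod 10 = 3.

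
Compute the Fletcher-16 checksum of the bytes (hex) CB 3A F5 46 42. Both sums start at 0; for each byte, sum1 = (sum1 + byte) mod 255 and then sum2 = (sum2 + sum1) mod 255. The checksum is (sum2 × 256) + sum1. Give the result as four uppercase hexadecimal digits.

Running sums (mod 255):
  after byte 0 (CB): sum1=203, sum2=203
  after byte 1 (3A): sum1=6, sum2=209
  after byte 2 (F5): sum1=251, sum2=205
  after byte 3 (46): sum1=66, sum2=16
  after byte 4 (42): sum1=132, sum2=148
Checksum = sum2·256 + sum1 = 148·256 + 132 = 38020 = 0x9484.

9484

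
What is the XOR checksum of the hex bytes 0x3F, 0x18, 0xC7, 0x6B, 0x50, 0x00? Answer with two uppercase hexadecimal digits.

XOR the bytes together:
  start with 0x3F
  0x3F ⊕ 0x18 = 0x27
  0x27 ⊕ 0xC7 = 0xE0
  0xE0 ⊕ 0x6B = 0x8B
  0x8B ⊕ 0x50 = 0xDB
  0xDB ⊕ 0x00 = 0xDB

DB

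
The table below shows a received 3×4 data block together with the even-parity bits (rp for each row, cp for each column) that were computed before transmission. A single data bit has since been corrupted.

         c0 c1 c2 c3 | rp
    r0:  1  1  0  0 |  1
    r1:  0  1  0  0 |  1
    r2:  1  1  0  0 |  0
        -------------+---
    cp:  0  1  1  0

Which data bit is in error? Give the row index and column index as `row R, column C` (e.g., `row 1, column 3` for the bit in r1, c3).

Recompute each row's even parity and compare to rp:
  r0: data parity 0, sent rp 1 → mismatch
  r1: data parity 1, sent rp 1 → ok
  r2: data parity 0, sent rp 0 → ok
Recompute each column's even parity and compare to cp:
  c0: data parity 0, sent cp 0 → ok
  c1: data parity 1, sent cp 1 → ok
  c2: data parity 0, sent cp 1 → mismatch
  c3: data parity 0, sent cp 0 → ok
Exactly one row (r0) and one column (c2) fail → the flipped bit is at their intersection.

row 0, column 2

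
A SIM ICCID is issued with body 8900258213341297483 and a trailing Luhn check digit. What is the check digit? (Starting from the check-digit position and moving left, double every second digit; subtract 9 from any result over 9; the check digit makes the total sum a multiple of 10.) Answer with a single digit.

Partial digits right→left: 3 8 4 7 9 2 1 4 3 3 1 2 8 5 2 0 0 9 8
Double every second digit counting from the check-digit position (so the 1st, 3rd, 5th, ... of the partial from the right).
  doubled (with −9 where >9): 6 8 9 2 6 2 7 4 0 7 → sum 51
  kept as-is: 8 7 2 4 3 2 5 0 9 → sum 40
Total = 51 + 40 = 91.
Check digit = (10 − (91 mod 10)) mod 10 = 9.

9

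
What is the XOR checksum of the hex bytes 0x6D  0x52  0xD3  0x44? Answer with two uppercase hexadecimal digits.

A8

XOR the bytes together:
  start with 0x6D
  0x6D ⊕ 0x52 = 0x3F
  0x3F ⊕ 0xD3 = 0xEC
  0xEC ⊕ 0x44 = 0xA8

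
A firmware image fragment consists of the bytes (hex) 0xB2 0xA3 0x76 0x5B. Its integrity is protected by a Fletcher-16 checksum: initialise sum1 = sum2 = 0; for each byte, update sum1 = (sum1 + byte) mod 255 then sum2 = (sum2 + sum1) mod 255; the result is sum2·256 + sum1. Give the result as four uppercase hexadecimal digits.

Running sums (mod 255):
  after byte 0 (0xB2): sum1=178, sum2=178
  after byte 1 (0xA3): sum1=86, sum2=9
  after byte 2 (0x76): sum1=204, sum2=213
  after byte 3 (0x5B): sum1=40, sum2=253
Checksum = sum2·256 + sum1 = 253·256 + 40 = 64808 = 0xFD28.

FD28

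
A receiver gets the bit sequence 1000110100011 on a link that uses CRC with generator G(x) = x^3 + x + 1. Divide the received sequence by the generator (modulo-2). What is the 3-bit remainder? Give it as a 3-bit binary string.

000

Modulo-2 division of 1000110100011 by 1011:
  pos 0: 1000 XOR 1011 = 0011
  pos 2: 1111 XOR 1011 = 0100
  pos 3: 1000 XOR 1011 = 0011
  pos 5: 1110 XOR 1011 = 0101
  pos 6: 1010 XOR 1011 = 0001
  pos 9: 1011 XOR 1011 = 0000
Remainder = 000 (zero — the frame passes the CRC check).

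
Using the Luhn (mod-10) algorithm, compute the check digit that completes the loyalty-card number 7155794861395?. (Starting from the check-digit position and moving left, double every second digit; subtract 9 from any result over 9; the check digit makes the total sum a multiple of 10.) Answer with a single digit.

Partial digits right→left: 5 9 3 1 6 8 4 9 7 5 5 1 7
Double every second digit counting from the check-digit position (so the 1st, 3rd, 5th, ... of the partial from the right).
  doubled (with −9 where >9): 1 6 3 8 5 1 5 → sum 29
  kept as-is: 9 1 8 9 5 1 → sum 33
Total = 29 + 33 = 62.
Check digit = (10 − (62 mod 10)) mod 10 = 8.

8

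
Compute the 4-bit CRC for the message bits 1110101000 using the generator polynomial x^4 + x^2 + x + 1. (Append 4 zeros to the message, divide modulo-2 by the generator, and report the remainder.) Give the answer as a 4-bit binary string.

Append 4 zeros: 11101010000000. Divide by 10111 (XOR where the leading bit is 1):
  pos 0: 11101 XOR 10111 = 01010
  pos 1: 10100 XOR 10111 = 00011
  pos 4: 11100 XOR 10111 = 01011
  pos 5: 10110 XOR 10111 = 00001
  pos 9: 10000 XOR 10111 = 00111
Remainder (last 4 bits) = 0111. This is the CRC / FCS.

0111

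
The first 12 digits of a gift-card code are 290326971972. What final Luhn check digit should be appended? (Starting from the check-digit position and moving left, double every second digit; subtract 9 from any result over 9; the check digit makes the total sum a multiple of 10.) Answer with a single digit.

Partial digits right→left: 2 7 9 1 7 9 6 2 3 0 9 2
Double every second digit counting from the check-digit position (so the 1st, 3rd, 5th, ... of the partial from the right).
  doubled (with −9 where >9): 4 9 5 3 6 9 → sum 36
  kept as-is: 7 1 9 2 0 2 → sum 21
Total = 36 + 21 = 57.
Check digit = (10 − (57 mod 10)) mod 10 = 3.

3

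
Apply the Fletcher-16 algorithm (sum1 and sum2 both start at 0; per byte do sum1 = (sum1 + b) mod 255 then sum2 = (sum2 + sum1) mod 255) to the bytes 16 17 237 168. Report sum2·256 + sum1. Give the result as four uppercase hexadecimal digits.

F7B7

Running sums (mod 255):
  after byte 0 (16): sum1=16, sum2=16
  after byte 1 (17): sum1=33, sum2=49
  after byte 2 (237): sum1=15, sum2=64
  after byte 3 (168): sum1=183, sum2=247
Checksum = sum2·256 + sum1 = 247·256 + 183 = 63415 = 0xF7B7.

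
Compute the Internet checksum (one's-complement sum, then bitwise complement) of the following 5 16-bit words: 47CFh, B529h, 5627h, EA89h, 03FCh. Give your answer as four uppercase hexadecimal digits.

BE59

One's-complement addition (fold any carry out of bit 15 back into bit 0):
  0x47CF + 0xB529 = 0x0FCF8
  0xFCF8 + 0x5627 = 0x1531F → wrap carry → 0x5320
  0x5320 + 0xEA89 = 0x13DA9 → wrap carry → 0x3DAA
  0x3DAA + 0x03FC = 0x041A6
One's-complement sum = 0x41A6.
Checksum = ~0x41A6 & 0xFFFF = 0xBE59.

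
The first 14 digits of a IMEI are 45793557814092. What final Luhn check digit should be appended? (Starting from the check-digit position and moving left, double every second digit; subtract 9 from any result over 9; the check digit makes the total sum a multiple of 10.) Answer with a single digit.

Partial digits right→left: 2 9 0 4 1 8 7 5 5 3 9 7 5 4
Double every second digit counting from the check-digit position (so the 1st, 3rd, 5th, ... of the partial from the right).
  doubled (with −9 where >9): 4 0 2 5 1 9 1 → sum 22
  kept as-is: 9 4 8 5 3 7 4 → sum 40
Total = 22 + 40 = 62.
Check digit = (10 − (62 mod 10)) mod 10 = 8.

8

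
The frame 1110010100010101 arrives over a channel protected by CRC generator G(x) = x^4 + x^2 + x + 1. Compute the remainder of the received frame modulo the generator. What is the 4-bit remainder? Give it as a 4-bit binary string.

Modulo-2 division of 1110010100010101 by 10111:
  pos 0: 11100 XOR 10111 = 01011
  pos 1: 10111 XOR 10111 = 00000
  pos 7: 10001 XOR 10111 = 00110
  pos 9: 11001 XOR 10111 = 01110
  pos 10: 11100 XOR 10111 = 01011
  pos 11: 10111 XOR 10111 = 00000
Remainder = 0000 (zero — the frame passes the CRC check).

0000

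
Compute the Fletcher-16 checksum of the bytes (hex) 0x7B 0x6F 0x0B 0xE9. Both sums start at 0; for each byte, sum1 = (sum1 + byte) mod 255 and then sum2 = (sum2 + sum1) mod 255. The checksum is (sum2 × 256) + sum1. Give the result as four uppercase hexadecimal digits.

Running sums (mod 255):
  after byte 0 (0x7B): sum1=123, sum2=123
  after byte 1 (0x6F): sum1=234, sum2=102
  after byte 2 (0x0B): sum1=245, sum2=92
  after byte 3 (0xE9): sum1=223, sum2=60
Checksum = sum2·256 + sum1 = 60·256 + 223 = 15583 = 0x3CDF.

3CDF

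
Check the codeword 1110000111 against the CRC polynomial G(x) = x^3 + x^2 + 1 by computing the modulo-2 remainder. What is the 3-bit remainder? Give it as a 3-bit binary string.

Modulo-2 division of 1110000111 by 1101:
  pos 0: 1110 XOR 1101 = 0011
  pos 2: 1100 XOR 1101 = 0001
  pos 5: 1011 XOR 1101 = 0110
  pos 6: 1101 XOR 1101 = 0000
Remainder = 000 (zero — the frame passes the CRC check).

000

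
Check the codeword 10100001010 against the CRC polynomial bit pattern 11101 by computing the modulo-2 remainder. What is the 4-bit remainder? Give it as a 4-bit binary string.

0000

Modulo-2 division of 10100001010 by 11101:
  pos 0: 10100 XOR 11101 = 01001
  pos 1: 10010 XOR 11101 = 01111
  pos 2: 11110 XOR 11101 = 00011
  pos 5: 11101 XOR 11101 = 00000
Remainder = 0000 (zero — the frame passes the CRC check).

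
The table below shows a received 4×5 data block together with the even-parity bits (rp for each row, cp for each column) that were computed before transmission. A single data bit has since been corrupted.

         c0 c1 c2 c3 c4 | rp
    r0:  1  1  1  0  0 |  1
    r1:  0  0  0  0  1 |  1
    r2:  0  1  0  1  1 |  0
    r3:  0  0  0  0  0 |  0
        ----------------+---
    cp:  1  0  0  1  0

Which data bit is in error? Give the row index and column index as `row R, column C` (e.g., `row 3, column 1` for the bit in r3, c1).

row 2, column 2

Recompute each row's even parity and compare to rp:
  r0: data parity 1, sent rp 1 → ok
  r1: data parity 1, sent rp 1 → ok
  r2: data parity 1, sent rp 0 → mismatch
  r3: data parity 0, sent rp 0 → ok
Recompute each column's even parity and compare to cp:
  c0: data parity 1, sent cp 1 → ok
  c1: data parity 0, sent cp 0 → ok
  c2: data parity 1, sent cp 0 → mismatch
  c3: data parity 1, sent cp 1 → ok
  c4: data parity 0, sent cp 0 → ok
Exactly one row (r2) and one column (c2) fail → the flipped bit is at their intersection.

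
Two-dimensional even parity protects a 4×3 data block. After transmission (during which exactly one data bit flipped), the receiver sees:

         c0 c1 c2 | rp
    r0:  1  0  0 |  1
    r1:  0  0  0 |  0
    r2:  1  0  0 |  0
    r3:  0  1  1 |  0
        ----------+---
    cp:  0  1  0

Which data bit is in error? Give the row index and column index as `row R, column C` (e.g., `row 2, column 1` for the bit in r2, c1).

row 2, column 2

Recompute each row's even parity and compare to rp:
  r0: data parity 1, sent rp 1 → ok
  r1: data parity 0, sent rp 0 → ok
  r2: data parity 1, sent rp 0 → mismatch
  r3: data parity 0, sent rp 0 → ok
Recompute each column's even parity and compare to cp:
  c0: data parity 0, sent cp 0 → ok
  c1: data parity 1, sent cp 1 → ok
  c2: data parity 1, sent cp 0 → mismatch
Exactly one row (r2) and one column (c2) fail → the flipped bit is at their intersection.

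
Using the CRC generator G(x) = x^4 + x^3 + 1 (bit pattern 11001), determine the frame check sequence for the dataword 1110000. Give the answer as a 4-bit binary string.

0001

Append 4 zeros: 11100000000. Divide by 11001 (XOR where the leading bit is 1):
  pos 0: 11100 XOR 11001 = 00101
  pos 2: 10100 XOR 11001 = 01101
  pos 3: 11010 XOR 11001 = 00011
  pos 6: 11000 XOR 11001 = 00001
Remainder (last 4 bits) = 0001. This is the CRC / FCS.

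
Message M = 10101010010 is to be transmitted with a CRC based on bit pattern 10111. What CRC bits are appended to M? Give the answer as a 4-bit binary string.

1011

Append 4 zeros: 101010100100000. Divide by 10111 (XOR where the leading bit is 1):
  pos 0: 10101 XOR 10111 = 00010
  pos 3: 10010 XOR 10111 = 00101
  pos 5: 10101 XOR 10111 = 00010
  pos 8: 10000 XOR 10111 = 00111
  pos 10: 11100 XOR 10111 = 01011
Remainder (last 4 bits) = 1011. This is the CRC / FCS.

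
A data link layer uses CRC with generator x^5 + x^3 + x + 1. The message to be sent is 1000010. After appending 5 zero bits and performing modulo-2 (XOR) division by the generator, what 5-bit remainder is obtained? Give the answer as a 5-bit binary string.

Append 5 zeros: 100001000000. Divide by 101011 (XOR where the leading bit is 1):
  pos 0: 100001 XOR 101011 = 001010
  pos 2: 101000 XOR 101011 = 000011
  pos 6: 110000 XOR 101011 = 011011
Remainder (last 5 bits) = 11011. This is the CRC / FCS.

11011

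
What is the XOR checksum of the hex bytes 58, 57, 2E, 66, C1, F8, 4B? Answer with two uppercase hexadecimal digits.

XOR the bytes together:
  start with 0x58
  0x58 ⊕ 0x57 = 0x0F
  0x0F ⊕ 0x2E = 0x21
  0x21 ⊕ 0x66 = 0x47
  0x47 ⊕ 0xC1 = 0x86
  0x86 ⊕ 0xF8 = 0x7E
  0x7E ⊕ 0x4B = 0x35

35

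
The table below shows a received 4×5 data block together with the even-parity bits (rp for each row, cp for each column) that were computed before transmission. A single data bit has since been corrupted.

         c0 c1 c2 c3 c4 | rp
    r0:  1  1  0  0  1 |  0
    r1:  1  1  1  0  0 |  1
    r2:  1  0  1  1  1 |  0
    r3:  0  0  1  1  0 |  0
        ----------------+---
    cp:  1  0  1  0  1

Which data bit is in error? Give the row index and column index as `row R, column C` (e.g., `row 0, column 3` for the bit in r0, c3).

Recompute each row's even parity and compare to rp:
  r0: data parity 1, sent rp 0 → mismatch
  r1: data parity 1, sent rp 1 → ok
  r2: data parity 0, sent rp 0 → ok
  r3: data parity 0, sent rp 0 → ok
Recompute each column's even parity and compare to cp:
  c0: data parity 1, sent cp 1 → ok
  c1: data parity 0, sent cp 0 → ok
  c2: data parity 1, sent cp 1 → ok
  c3: data parity 0, sent cp 0 → ok
  c4: data parity 0, sent cp 1 → mismatch
Exactly one row (r0) and one column (c4) fail → the flipped bit is at their intersection.

row 0, column 4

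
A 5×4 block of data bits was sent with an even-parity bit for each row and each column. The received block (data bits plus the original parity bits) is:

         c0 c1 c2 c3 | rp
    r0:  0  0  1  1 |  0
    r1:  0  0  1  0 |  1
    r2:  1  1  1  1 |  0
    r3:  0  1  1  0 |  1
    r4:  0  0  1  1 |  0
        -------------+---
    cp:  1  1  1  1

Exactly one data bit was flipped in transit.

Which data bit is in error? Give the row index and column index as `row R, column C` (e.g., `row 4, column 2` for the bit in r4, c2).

Recompute each row's even parity and compare to rp:
  r0: data parity 0, sent rp 0 → ok
  r1: data parity 1, sent rp 1 → ok
  r2: data parity 0, sent rp 0 → ok
  r3: data parity 0, sent rp 1 → mismatch
  r4: data parity 0, sent rp 0 → ok
Recompute each column's even parity and compare to cp:
  c0: data parity 1, sent cp 1 → ok
  c1: data parity 0, sent cp 1 → mismatch
  c2: data parity 1, sent cp 1 → ok
  c3: data parity 1, sent cp 1 → ok
Exactly one row (r3) and one column (c1) fail → the flipped bit is at their intersection.

row 3, column 1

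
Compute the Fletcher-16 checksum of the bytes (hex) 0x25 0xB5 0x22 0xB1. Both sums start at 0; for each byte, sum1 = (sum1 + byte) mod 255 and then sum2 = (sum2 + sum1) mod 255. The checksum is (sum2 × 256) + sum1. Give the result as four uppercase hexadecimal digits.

Running sums (mod 255):
  after byte 0 (0x25): sum1=37, sum2=37
  after byte 1 (0xB5): sum1=218, sum2=0
  after byte 2 (0x22): sum1=252, sum2=252
  after byte 3 (0xB1): sum1=174, sum2=171
Checksum = sum2·256 + sum1 = 171·256 + 174 = 43950 = 0xABAE.

ABAE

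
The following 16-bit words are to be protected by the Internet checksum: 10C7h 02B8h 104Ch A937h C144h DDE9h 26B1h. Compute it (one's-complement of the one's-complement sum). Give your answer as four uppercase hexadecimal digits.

One's-complement addition (fold any carry out of bit 15 back into bit 0):
  0x10C7 + 0x02B8 = 0x0137F
  0x137F + 0x104C = 0x023CB
  0x23CB + 0xA937 = 0x0CD02
  0xCD02 + 0xC144 = 0x18E46 → wrap carry → 0x8E47
  0x8E47 + 0xDDE9 = 0x16C30 → wrap carry → 0x6C31
  0x6C31 + 0x26B1 = 0x092E2
One's-complement sum = 0x92E2.
Checksum = ~0x92E2 & 0xFFFF = 0x6D1D.

6D1D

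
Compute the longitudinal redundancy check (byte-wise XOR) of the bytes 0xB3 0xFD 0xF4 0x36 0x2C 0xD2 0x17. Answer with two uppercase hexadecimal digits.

XOR the bytes together:
  start with 0xB3
  0xB3 ⊕ 0xFD = 0x4E
  0x4E ⊕ 0xF4 = 0xBA
  0xBA ⊕ 0x36 = 0x8C
  0x8C ⊕ 0x2C = 0xA0
  0xA0 ⊕ 0xD2 = 0x72
  0x72 ⊕ 0x17 = 0x65

65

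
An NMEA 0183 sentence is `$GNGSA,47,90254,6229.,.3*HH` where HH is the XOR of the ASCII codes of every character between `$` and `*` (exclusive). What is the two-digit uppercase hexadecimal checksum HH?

59

XOR the ASCII codes of the payload characters:
  'G' = 0x47 → acc = 0x47
  'N' = 0x4E → acc = 0x09
  'G' = 0x47 → acc = 0x4E
  'S' = 0x53 → acc = 0x1D
  'A' = 0x41 → acc = 0x5C
  ',' = 0x2C → acc = 0x70
  '4' = 0x34 → acc = 0x44
  '7' = 0x37 → acc = 0x73
  ',' = 0x2C → acc = 0x5F
  '9' = 0x39 → acc = 0x66
  '0' = 0x30 → acc = 0x56
  '2' = 0x32 → acc = 0x64
  '5' = 0x35 → acc = 0x51
  '4' = 0x34 → acc = 0x65
  ',' = 0x2C → acc = 0x49
  '6' = 0x36 → acc = 0x7F
  '2' = 0x32 → acc = 0x4D
  '2' = 0x32 → acc = 0x7F
  '9' = 0x39 → acc = 0x46
  '.' = 0x2E → acc = 0x68
  ',' = 0x2C → acc = 0x44
  '.' = 0x2E → acc = 0x6A
  '3' = 0x33 → acc = 0x59
Checksum = 0x59.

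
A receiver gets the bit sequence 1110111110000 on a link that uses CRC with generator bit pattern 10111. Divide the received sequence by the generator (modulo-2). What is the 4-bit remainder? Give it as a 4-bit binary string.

Modulo-2 division of 1110111110000 by 10111:
  pos 0: 11101 XOR 10111 = 01010
  pos 1: 10101 XOR 10111 = 00010
  pos 4: 10111 XOR 10111 = 00000
Remainder = 0000 (zero — the frame passes the CRC check).

0000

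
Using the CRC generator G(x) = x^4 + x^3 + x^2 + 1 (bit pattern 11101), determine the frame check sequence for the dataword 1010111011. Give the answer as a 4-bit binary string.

1110

Append 4 zeros: 10101110110000. Divide by 11101 (XOR where the leading bit is 1):
  pos 0: 10101 XOR 11101 = 01000
  pos 1: 10001 XOR 11101 = 01100
  pos 2: 11001 XOR 11101 = 00100
  pos 4: 10001 XOR 11101 = 01100
  pos 5: 11001 XOR 11101 = 00100
  pos 7: 10000 XOR 11101 = 01101
  pos 8: 11010 XOR 11101 = 00111
Remainder (last 4 bits) = 1110. This is the CRC / FCS.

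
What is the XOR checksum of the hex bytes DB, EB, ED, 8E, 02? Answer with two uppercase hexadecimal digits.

XOR the bytes together:
  start with 0xDB
  0xDB ⊕ 0xEB = 0x30
  0x30 ⊕ 0xED = 0xDD
  0xDD ⊕ 0x8E = 0x53
  0x53 ⊕ 0x02 = 0x51

51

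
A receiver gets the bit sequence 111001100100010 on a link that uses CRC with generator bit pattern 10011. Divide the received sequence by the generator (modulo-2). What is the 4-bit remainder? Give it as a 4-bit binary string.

Modulo-2 division of 111001100100010 by 10011:
  pos 0: 11100 XOR 10011 = 01111
  pos 1: 11111 XOR 10011 = 01100
  pos 2: 11001 XOR 10011 = 01010
  pos 3: 10100 XOR 10011 = 00111
  pos 5: 11101 XOR 10011 = 01110
  pos 6: 11100 XOR 10011 = 01111
  pos 7: 11110 XOR 10011 = 01101
  pos 8: 11010 XOR 10011 = 01001
  pos 9: 10011 XOR 10011 = 00000
Remainder = 0000 (zero — the frame passes the CRC check).

0000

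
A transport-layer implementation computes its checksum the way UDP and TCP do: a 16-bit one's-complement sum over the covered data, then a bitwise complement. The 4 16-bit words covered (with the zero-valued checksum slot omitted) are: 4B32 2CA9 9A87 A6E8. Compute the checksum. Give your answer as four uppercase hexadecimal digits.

46B4

One's-complement addition (fold any carry out of bit 15 back into bit 0):
  0x4B32 + 0x2CA9 = 0x077DB
  0x77DB + 0x9A87 = 0x11262 → wrap carry → 0x1263
  0x1263 + 0xA6E8 = 0x0B94B
One's-complement sum = 0xB94B.
Checksum = ~0xB94B & 0xFFFF = 0x46B4.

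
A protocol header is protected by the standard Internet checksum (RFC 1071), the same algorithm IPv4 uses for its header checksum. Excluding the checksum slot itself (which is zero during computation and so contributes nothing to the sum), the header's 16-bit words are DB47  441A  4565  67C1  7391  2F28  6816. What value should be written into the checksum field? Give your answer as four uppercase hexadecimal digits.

28A7

One's-complement addition (fold any carry out of bit 15 back into bit 0):
  0xDB47 + 0x441A = 0x11F61 → wrap carry → 0x1F62
  0x1F62 + 0x4565 = 0x064C7
  0x64C7 + 0x67C1 = 0x0CC88
  0xCC88 + 0x7391 = 0x14019 → wrap carry → 0x401A
  0x401A + 0x2F28 = 0x06F42
  0x6F42 + 0x6816 = 0x0D758
One's-complement sum = 0xD758.
Checksum = ~0xD758 & 0xFFFF = 0x28A7.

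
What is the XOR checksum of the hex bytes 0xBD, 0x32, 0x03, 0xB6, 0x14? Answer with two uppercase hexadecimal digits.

2E

XOR the bytes together:
  start with 0xBD
  0xBD ⊕ 0x32 = 0x8F
  0x8F ⊕ 0x03 = 0x8C
  0x8C ⊕ 0xB6 = 0x3A
  0x3A ⊕ 0x14 = 0x2E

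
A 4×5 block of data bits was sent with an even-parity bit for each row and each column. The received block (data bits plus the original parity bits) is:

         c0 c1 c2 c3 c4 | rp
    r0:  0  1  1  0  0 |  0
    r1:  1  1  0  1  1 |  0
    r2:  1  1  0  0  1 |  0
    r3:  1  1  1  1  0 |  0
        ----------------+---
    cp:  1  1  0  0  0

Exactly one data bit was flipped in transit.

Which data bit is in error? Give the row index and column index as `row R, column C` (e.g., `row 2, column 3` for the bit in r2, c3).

Recompute each row's even parity and compare to rp:
  r0: data parity 0, sent rp 0 → ok
  r1: data parity 0, sent rp 0 → ok
  r2: data parity 1, sent rp 0 → mismatch
  r3: data parity 0, sent rp 0 → ok
Recompute each column's even parity and compare to cp:
  c0: data parity 1, sent cp 1 → ok
  c1: data parity 0, sent cp 1 → mismatch
  c2: data parity 0, sent cp 0 → ok
  c3: data parity 0, sent cp 0 → ok
  c4: data parity 0, sent cp 0 → ok
Exactly one row (r2) and one column (c1) fail → the flipped bit is at their intersection.

row 2, column 1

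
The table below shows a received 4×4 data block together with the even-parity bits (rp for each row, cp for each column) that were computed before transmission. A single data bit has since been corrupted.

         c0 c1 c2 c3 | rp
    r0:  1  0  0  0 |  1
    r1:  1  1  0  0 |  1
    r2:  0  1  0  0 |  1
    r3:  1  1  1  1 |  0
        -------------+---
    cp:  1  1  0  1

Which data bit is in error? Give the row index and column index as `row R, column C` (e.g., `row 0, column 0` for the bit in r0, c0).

row 1, column 2

Recompute each row's even parity and compare to rp:
  r0: data parity 1, sent rp 1 → ok
  r1: data parity 0, sent rp 1 → mismatch
  r2: data parity 1, sent rp 1 → ok
  r3: data parity 0, sent rp 0 → ok
Recompute each column's even parity and compare to cp:
  c0: data parity 1, sent cp 1 → ok
  c1: data parity 1, sent cp 1 → ok
  c2: data parity 1, sent cp 0 → mismatch
  c3: data parity 1, sent cp 1 → ok
Exactly one row (r1) and one column (c2) fail → the flipped bit is at their intersection.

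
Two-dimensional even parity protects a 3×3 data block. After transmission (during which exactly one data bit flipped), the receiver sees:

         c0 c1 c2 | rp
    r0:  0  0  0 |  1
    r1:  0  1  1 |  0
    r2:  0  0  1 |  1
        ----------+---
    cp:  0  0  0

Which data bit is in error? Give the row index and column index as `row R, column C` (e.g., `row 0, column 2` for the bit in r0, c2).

row 0, column 1

Recompute each row's even parity and compare to rp:
  r0: data parity 0, sent rp 1 → mismatch
  r1: data parity 0, sent rp 0 → ok
  r2: data parity 1, sent rp 1 → ok
Recompute each column's even parity and compare to cp:
  c0: data parity 0, sent cp 0 → ok
  c1: data parity 1, sent cp 0 → mismatch
  c2: data parity 0, sent cp 0 → ok
Exactly one row (r0) and one column (c1) fail → the flipped bit is at their intersection.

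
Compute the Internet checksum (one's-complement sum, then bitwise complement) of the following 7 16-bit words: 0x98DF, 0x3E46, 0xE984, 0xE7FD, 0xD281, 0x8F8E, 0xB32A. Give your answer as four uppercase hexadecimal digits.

One's-complement addition (fold any carry out of bit 15 back into bit 0):
  0x98DF + 0x3E46 = 0x0D725
  0xD725 + 0xE984 = 0x1C0A9 → wrap carry → 0xC0AA
  0xC0AA + 0xE7FD = 0x1A8A7 → wrap carry → 0xA8A8
  0xA8A8 + 0xD281 = 0x17B29 → wrap carry → 0x7B2A
  0x7B2A + 0x8F8E = 0x10AB8 → wrap carry → 0x0AB9
  0x0AB9 + 0xB32A = 0x0BDE3
One's-complement sum = 0xBDE3.
Checksum = ~0xBDE3 & 0xFFFF = 0x421C.

421C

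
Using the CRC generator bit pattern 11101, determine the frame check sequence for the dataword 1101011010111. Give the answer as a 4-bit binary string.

Append 4 zeros: 11010110101110000. Divide by 11101 (XOR where the leading bit is 1):
  pos 0: 11010 XOR 11101 = 00111
  pos 2: 11111 XOR 11101 = 00010
  pos 5: 10010 XOR 11101 = 01111
  pos 6: 11111 XOR 11101 = 00010
  pos 9: 10110 XOR 11101 = 01011
  pos 10: 10110 XOR 11101 = 01011
  pos 11: 10110 XOR 11101 = 01011
  pos 12: 10110 XOR 11101 = 01011
Remainder (last 4 bits) = 1011. This is the CRC / FCS.

1011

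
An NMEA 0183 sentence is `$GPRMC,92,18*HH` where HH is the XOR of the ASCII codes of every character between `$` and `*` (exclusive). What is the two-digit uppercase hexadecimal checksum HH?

XOR the ASCII codes of the payload characters:
  'G' = 0x47 → acc = 0x47
  'P' = 0x50 → acc = 0x17
  'R' = 0x52 → acc = 0x45
  'M' = 0x4D → acc = 0x08
  'C' = 0x43 → acc = 0x4B
  ',' = 0x2C → acc = 0x67
  '9' = 0x39 → acc = 0x5E
  '2' = 0x32 → acc = 0x6C
  ',' = 0x2C → acc = 0x40
  '1' = 0x31 → acc = 0x71
  '8' = 0x38 → acc = 0x49
Checksum = 0x49.

49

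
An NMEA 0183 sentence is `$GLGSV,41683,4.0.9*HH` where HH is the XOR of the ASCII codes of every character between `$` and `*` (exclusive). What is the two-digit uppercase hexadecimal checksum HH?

XOR the ASCII codes of the payload characters:
  'G' = 0x47 → acc = 0x47
  'L' = 0x4C → acc = 0x0B
  'G' = 0x47 → acc = 0x4C
  'S' = 0x53 → acc = 0x1F
  'V' = 0x56 → acc = 0x49
  ',' = 0x2C → acc = 0x65
  '4' = 0x34 → acc = 0x51
  '1' = 0x31 → acc = 0x60
  '6' = 0x36 → acc = 0x56
  '8' = 0x38 → acc = 0x6E
  '3' = 0x33 → acc = 0x5D
  ',' = 0x2C → acc = 0x71
  '4' = 0x34 → acc = 0x45
  '.' = 0x2E → acc = 0x6B
  '0' = 0x30 → acc = 0x5B
  '.' = 0x2E → acc = 0x75
  '9' = 0x39 → acc = 0x4C
Checksum = 0x4C.

4C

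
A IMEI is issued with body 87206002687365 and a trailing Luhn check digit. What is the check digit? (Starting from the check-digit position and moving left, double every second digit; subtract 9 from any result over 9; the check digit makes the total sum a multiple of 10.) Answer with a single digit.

Partial digits right→left: 5 6 3 7 8 6 2 0 0 6 0 2 7 8
Double every second digit counting from the check-digit position (so the 1st, 3rd, 5th, ... of the partial from the right).
  doubled (with −9 where >9): 1 6 7 4 0 0 5 → sum 23
  kept as-is: 6 7 6 0 6 2 8 → sum 35
Total = 23 + 35 = 58.
Check digit = (10 − (58 mod 10)) mod 10 = 2.

2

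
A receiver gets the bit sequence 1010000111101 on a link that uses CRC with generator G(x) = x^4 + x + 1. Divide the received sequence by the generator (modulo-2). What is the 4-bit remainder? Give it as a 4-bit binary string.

0000

Modulo-2 division of 1010000111101 by 10011:
  pos 0: 10100 XOR 10011 = 00111
  pos 2: 11100 XOR 10011 = 01111
  pos 3: 11111 XOR 10011 = 01100
  pos 4: 11001 XOR 10011 = 01010
  pos 5: 10101 XOR 10011 = 00110
  pos 7: 11010 XOR 10011 = 01001
  pos 8: 10011 XOR 10011 = 00000
Remainder = 0000 (zero — the frame passes the CRC check).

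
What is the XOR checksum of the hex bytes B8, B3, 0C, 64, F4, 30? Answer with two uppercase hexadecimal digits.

A7

XOR the bytes together:
  start with 0xB8
  0xB8 ⊕ 0xB3 = 0x0B
  0x0B ⊕ 0x0C = 0x07
  0x07 ⊕ 0x64 = 0x63
  0x63 ⊕ 0xF4 = 0x97
  0x97 ⊕ 0x30 = 0xA7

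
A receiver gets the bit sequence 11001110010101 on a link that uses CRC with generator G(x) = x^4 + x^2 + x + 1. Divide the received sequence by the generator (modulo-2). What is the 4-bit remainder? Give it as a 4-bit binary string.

0000

Modulo-2 division of 11001110010101 by 10111:
  pos 0: 11001 XOR 10111 = 01110
  pos 1: 11101 XOR 10111 = 01010
  pos 2: 10101 XOR 10111 = 00010
  pos 5: 10001 XOR 10111 = 00110
  pos 7: 11001 XOR 10111 = 01110
  pos 8: 11100 XOR 10111 = 01011
  pos 9: 10111 XOR 10111 = 00000
Remainder = 0000 (zero — the frame passes the CRC check).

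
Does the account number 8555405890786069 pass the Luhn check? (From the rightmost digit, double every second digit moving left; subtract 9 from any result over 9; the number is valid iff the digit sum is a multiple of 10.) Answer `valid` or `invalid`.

invalid

From the right, keep odd positions and double even positions (subtract 9 from any doubled value over 9):
  doubled (positions 2,4,...): 3 3 5 9 1 8 1 7 → sum 37
  kept (positions 1,3,...): 9 0 8 0 8 0 5 5 → sum 35
Total = 72.
72 mod 10 = 2, so the number is invalid.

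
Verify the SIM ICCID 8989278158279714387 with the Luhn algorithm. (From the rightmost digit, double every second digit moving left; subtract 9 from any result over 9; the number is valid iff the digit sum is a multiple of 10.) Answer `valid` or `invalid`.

From the right, keep odd positions and double even positions (subtract 9 from any doubled value over 9):
  doubled (positions 2,4,...): 7 8 5 5 7 2 5 9 9 → sum 57
  kept (positions 1,3,...): 7 3 1 9 2 5 8 2 8 8 → sum 53
Total = 110.
110 mod 10 = 0, so the number is valid.

valid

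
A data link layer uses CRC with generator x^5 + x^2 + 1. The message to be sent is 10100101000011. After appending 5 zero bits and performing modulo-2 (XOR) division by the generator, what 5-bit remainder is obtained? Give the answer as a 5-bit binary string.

Append 5 zeros: 1010010100001100000. Divide by 100101 (XOR where the leading bit is 1):
  pos 0: 101001 XOR 100101 = 001100
  pos 2: 110001 XOR 100101 = 010100
  pos 3: 101000 XOR 100101 = 001101
  pos 5: 110100 XOR 100101 = 010001
  pos 6: 100010 XOR 100101 = 000111
  pos 9: 111110 XOR 100101 = 011011
  pos 10: 110110 XOR 100101 = 010011
  pos 11: 100110 XOR 100101 = 000011
Remainder (last 5 bits) = 01100. This is the CRC / FCS.

01100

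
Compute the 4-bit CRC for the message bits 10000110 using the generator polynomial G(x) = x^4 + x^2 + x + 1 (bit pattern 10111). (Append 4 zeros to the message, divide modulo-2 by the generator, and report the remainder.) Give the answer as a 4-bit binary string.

Append 4 zeros: 100001100000. Divide by 10111 (XOR where the leading bit is 1):
  pos 0: 10000 XOR 10111 = 00111
  pos 2: 11111 XOR 10111 = 01000
  pos 3: 10000 XOR 10111 = 00111
  pos 5: 11100 XOR 10111 = 01011
  pos 6: 10110 XOR 10111 = 00001
Remainder (last 4 bits) = 0010. This is the CRC / FCS.

0010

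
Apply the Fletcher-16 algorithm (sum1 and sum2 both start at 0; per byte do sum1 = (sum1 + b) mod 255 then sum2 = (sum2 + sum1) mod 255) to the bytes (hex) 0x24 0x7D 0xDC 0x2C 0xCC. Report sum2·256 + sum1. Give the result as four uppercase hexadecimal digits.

Running sums (mod 255):
  after byte 0 (0x24): sum1=36, sum2=36
  after byte 1 (0x7D): sum1=161, sum2=197
  after byte 2 (0xDC): sum1=126, sum2=68
  after byte 3 (0x2C): sum1=170, sum2=238
  after byte 4 (0xCC): sum1=119, sum2=102
Checksum = sum2·256 + sum1 = 102·256 + 119 = 26231 = 0x6677.

6677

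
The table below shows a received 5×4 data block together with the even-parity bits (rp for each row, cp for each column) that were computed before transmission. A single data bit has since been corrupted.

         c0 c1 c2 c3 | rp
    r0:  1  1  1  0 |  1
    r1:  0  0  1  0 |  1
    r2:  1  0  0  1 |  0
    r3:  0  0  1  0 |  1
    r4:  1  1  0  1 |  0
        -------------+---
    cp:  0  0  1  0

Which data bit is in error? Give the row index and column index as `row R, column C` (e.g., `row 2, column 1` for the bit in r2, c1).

Recompute each row's even parity and compare to rp:
  r0: data parity 1, sent rp 1 → ok
  r1: data parity 1, sent rp 1 → ok
  r2: data parity 0, sent rp 0 → ok
  r3: data parity 1, sent rp 1 → ok
  r4: data parity 1, sent rp 0 → mismatch
Recompute each column's even parity and compare to cp:
  c0: data parity 1, sent cp 0 → mismatch
  c1: data parity 0, sent cp 0 → ok
  c2: data parity 1, sent cp 1 → ok
  c3: data parity 0, sent cp 0 → ok
Exactly one row (r4) and one column (c0) fail → the flipped bit is at their intersection.

row 4, column 0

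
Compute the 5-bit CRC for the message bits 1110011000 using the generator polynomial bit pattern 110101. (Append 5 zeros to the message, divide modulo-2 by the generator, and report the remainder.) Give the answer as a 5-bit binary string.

00100

Append 5 zeros: 111001100000000. Divide by 110101 (XOR where the leading bit is 1):
  pos 0: 111001 XOR 110101 = 001100
  pos 2: 110010 XOR 110101 = 000111
  pos 5: 111000 XOR 110101 = 001101
  pos 7: 110100 XOR 110101 = 000001
Remainder (last 5 bits) = 00100. This is the CRC / FCS.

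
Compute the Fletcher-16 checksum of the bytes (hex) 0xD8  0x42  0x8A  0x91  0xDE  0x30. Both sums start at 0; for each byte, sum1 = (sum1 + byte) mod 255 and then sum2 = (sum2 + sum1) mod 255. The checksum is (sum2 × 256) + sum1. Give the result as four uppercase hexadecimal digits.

Running sums (mod 255):
  after byte 0 (0xD8): sum1=216, sum2=216
  after byte 1 (0x42): sum1=27, sum2=243
  after byte 2 (0x8A): sum1=165, sum2=153
  after byte 3 (0x91): sum1=55, sum2=208
  after byte 4 (0xDE): sum1=22, sum2=230
  after byte 5 (0x30): sum1=70, sum2=45
Checksum = sum2·256 + sum1 = 45·256 + 70 = 11590 = 0x2D46.

2D46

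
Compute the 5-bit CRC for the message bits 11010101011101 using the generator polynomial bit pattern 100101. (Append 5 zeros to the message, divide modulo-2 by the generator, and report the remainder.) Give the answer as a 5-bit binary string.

10010

Append 5 zeros: 1101010101110100000. Divide by 100101 (XOR where the leading bit is 1):
  pos 0: 110101 XOR 100101 = 010000
  pos 1: 100000 XOR 100101 = 000101
  pos 4: 101101 XOR 100101 = 001000
  pos 6: 100011 XOR 100101 = 000110
  pos 9: 110010 XOR 100101 = 010111
  pos 10: 101110 XOR 100101 = 001011
  pos 12: 101100 XOR 100101 = 001001
Remainder (last 5 bits) = 10010. This is the CRC / FCS.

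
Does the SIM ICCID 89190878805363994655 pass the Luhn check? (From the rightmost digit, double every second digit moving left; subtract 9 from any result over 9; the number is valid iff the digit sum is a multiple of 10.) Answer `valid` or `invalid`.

invalid

From the right, keep odd positions and double even positions (subtract 9 from any doubled value over 9):
  doubled (positions 2,4,...): 1 8 9 3 1 7 5 0 2 7 → sum 43
  kept (positions 1,3,...): 5 6 9 3 3 0 8 8 9 9 → sum 60
Total = 103.
103 mod 10 = 3, so the number is invalid.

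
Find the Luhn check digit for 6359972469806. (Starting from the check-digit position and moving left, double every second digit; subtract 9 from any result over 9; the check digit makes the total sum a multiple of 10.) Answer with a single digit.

Partial digits right→left: 6 0 8 9 6 4 2 7 9 9 5 3 6
Double every second digit counting from the check-digit position (so the 1st, 3rd, 5th, ... of the partial from the right).
  doubled (with −9 where >9): 3 7 3 4 9 1 3 → sum 30
  kept as-is: 0 9 4 7 9 3 → sum 32
Total = 30 + 32 = 62.
Check digit = (10 − (62 mod 10)) mod 10 = 8.

8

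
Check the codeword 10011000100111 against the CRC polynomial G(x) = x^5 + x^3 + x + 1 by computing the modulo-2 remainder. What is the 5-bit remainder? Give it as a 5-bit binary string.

Modulo-2 division of 10011000100111 by 101011:
  pos 0: 100110 XOR 101011 = 001101
  pos 2: 110100 XOR 101011 = 011111
  pos 3: 111111 XOR 101011 = 010100
  pos 4: 101000 XOR 101011 = 000011
  pos 8: 110111 XOR 101011 = 011100
Remainder = 11100 (nonzero — an error is detected).

11100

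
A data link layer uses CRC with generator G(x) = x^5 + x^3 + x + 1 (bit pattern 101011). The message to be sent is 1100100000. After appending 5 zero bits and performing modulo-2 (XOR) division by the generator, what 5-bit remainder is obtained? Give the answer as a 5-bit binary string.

11001

Append 5 zeros: 110010000000000. Divide by 101011 (XOR where the leading bit is 1):
  pos 0: 110010 XOR 101011 = 011001
  pos 1: 110010 XOR 101011 = 011001
  pos 2: 110010 XOR 101011 = 011001
  pos 3: 110010 XOR 101011 = 011001
  pos 4: 110010 XOR 101011 = 011001
  pos 5: 110010 XOR 101011 = 011001
  pos 6: 110010 XOR 101011 = 011001
  pos 7: 110010 XOR 101011 = 011001
  pos 8: 110010 XOR 101011 = 011001
  pos 9: 110010 XOR 101011 = 011001
Remainder (last 5 bits) = 11001. This is the CRC / FCS.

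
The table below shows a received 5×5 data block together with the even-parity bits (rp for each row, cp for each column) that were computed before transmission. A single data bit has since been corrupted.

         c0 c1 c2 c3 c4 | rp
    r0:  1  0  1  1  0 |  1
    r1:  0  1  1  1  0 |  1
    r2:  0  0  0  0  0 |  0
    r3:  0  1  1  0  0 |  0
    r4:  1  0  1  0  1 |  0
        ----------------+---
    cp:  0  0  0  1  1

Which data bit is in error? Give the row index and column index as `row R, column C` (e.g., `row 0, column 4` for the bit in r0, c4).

row 4, column 3

Recompute each row's even parity and compare to rp:
  r0: data parity 1, sent rp 1 → ok
  r1: data parity 1, sent rp 1 → ok
  r2: data parity 0, sent rp 0 → ok
  r3: data parity 0, sent rp 0 → ok
  r4: data parity 1, sent rp 0 → mismatch
Recompute each column's even parity and compare to cp:
  c0: data parity 0, sent cp 0 → ok
  c1: data parity 0, sent cp 0 → ok
  c2: data parity 0, sent cp 0 → ok
  c3: data parity 0, sent cp 1 → mismatch
  c4: data parity 1, sent cp 1 → ok
Exactly one row (r4) and one column (c3) fail → the flipped bit is at their intersection.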